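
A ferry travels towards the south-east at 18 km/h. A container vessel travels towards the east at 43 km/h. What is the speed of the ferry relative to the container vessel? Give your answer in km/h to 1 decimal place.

Taking east as x and north as y: ferry velocity = (12.728, -12.728) km/h; container vessel velocity = (43.000, 0.000) km/h.
Velocity of ferry relative to container vessel = (12.728, -12.728) − (43.000, 0.000) = (-30.272, -12.728) km/h.
Magnitude = |(-30.272, -12.728)| = 32.839 km/h.

32.8 km/h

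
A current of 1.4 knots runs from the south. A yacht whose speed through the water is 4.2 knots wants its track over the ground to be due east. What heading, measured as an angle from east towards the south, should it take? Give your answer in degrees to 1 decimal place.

The current pushes perpendicular to the desired track; the heading must have a component into the current equal to 1.4 knots: 4.2 sin θ = 1.4.
sin θ = 0.3333, so θ = 19.471°.

19.5°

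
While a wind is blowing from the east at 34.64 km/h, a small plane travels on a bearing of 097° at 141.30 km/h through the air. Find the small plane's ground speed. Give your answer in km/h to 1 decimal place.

Taking east as x and north as y: velocity relative to the air = (140.247, -17.220) km/h; the air relative to ground = (-34.640, 0.000) km/h.
Velocity relative to ground = (140.247, -17.220) + (-34.640, 0.000) = (105.607, -17.220) km/h.
Speed = |(105.607, -17.220)| = 107.002 km/h.

107.0 km/h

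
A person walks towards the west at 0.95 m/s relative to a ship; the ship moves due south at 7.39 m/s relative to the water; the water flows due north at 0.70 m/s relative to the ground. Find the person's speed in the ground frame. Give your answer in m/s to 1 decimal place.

6.8 m/s

In east/north components (m/s): person relative to ship = (-0.950, 0.000); ship relative to water = (0.000, -7.390); water relative to ground = (0.000, 0.700).
Sum = (-0.950, -6.690) m/s.
Speed = |(-0.950, -6.690)| = 6.757 m/s.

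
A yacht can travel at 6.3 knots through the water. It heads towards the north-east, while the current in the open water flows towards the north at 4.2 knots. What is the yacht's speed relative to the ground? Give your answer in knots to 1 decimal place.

9.7 knots

Taking east as x and north as y: velocity relative to the water = (4.455, 4.455) knots; the water relative to ground = (0.000, 4.200) knots.
Velocity relative to ground = (4.455, 4.455) + (0.000, 4.200) = (4.455, 8.655) knots.
Speed = |(4.455, 8.655)| = 9.734 knots.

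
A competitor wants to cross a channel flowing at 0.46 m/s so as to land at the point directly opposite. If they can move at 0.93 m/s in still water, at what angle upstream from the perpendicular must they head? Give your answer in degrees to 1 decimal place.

To cancel the current, the upstream component of the competitor's velocity must equal the flow: 0.93 sin θ = 0.46.
sin θ = 0.46 / 0.93 = 0.4946.
θ = arcsin(0.4946) = 29.645°.

29.6°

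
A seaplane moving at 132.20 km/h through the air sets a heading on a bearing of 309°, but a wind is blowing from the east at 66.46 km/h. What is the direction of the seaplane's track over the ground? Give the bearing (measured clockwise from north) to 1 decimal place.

Taking east as x and north as y: velocity relative to the air = (-102.739, 83.196) km/h; the air relative to ground = (-66.460, 0.000) km/h.
Velocity relative to ground = (-102.739, 83.196) + (-66.460, 0.000) = (-169.199, 83.196) km/h.
Bearing = atan2(-169.20, 83.20) = 296.18° clockwise from north.

296.2°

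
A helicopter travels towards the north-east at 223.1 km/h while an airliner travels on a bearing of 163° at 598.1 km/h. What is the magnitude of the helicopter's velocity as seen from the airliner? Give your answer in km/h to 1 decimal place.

Taking east as x and north as y: helicopter velocity = (157.756, 157.756) km/h; airliner velocity = (174.868, -571.966) km/h.
Velocity of helicopter relative to airliner = (157.756, 157.756) − (174.868, -571.966) = (-17.112, 729.721) km/h.
Magnitude = |(-17.112, 729.721)| = 729.922 km/h.

729.9 km/h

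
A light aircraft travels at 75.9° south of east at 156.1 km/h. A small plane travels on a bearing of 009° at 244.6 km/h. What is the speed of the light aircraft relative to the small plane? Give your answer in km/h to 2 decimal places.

Taking east as x and north as y: light aircraft velocity = (38.028, -151.397) km/h; small plane velocity = (38.264, 241.589) km/h.
Velocity of light aircraft relative to small plane = (38.028, -151.397) − (38.264, 241.589) = (-0.236, -392.986) km/h.
Magnitude = |(-0.236, -392.986)| = 392.986 km/h.

392.99 km/h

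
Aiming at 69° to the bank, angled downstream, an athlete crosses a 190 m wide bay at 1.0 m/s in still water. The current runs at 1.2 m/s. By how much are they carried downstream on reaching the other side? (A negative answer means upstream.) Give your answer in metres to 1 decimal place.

317.2 m

Perpendicular speed = 0.934 m/s; crossing time = 190 / 0.934 = 203.518 s.
Net downstream speed = 1.558 m/s.
Drift = 1.558 × 203.518 = 317.155 m (downstream).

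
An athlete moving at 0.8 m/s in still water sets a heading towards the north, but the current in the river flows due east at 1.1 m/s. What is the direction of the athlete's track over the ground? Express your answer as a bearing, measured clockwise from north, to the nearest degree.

Taking east as x and north as y: velocity relative to the water = (0.000, 0.800) m/s; the water relative to ground = (1.100, 0.000) m/s.
Velocity relative to ground = (0.000, 0.800) + (1.100, 0.000) = (1.100, 0.800) m/s.
Bearing = atan2(1.10, 0.80) = 53.97° clockwise from north.

054°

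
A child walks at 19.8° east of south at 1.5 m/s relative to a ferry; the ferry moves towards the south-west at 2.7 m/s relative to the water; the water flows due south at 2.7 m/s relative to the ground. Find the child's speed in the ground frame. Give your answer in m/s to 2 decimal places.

6.18 m/s

In east/north components (m/s): child relative to ferry = (0.508, -1.411); ferry relative to water = (-1.909, -1.909); water relative to ground = (0.000, -2.700).
Sum = (-1.401, -6.021) m/s.
Speed = |(-1.401, -6.021)| = 6.181 m/s.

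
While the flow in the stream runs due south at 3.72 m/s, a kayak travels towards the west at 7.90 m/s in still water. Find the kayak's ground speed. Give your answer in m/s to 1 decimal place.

8.7 m/s

Taking east as x and north as y: velocity relative to the water = (-7.900, 0.000) m/s; the water relative to ground = (0.000, -3.720) m/s.
Velocity relative to ground = (-7.900, 0.000) + (0.000, -3.720) = (-7.900, -3.720) m/s.
Speed = |(-7.900, -3.720)| = 8.732 m/s.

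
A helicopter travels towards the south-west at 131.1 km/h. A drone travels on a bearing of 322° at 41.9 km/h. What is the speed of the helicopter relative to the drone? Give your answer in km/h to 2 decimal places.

142.41 km/h

Taking east as x and north as y: helicopter velocity = (-92.702, -92.702) km/h; drone velocity = (-25.796, 33.018) km/h.
Velocity of helicopter relative to drone = (-92.702, -92.702) − (-25.796, 33.018) = (-66.905, -125.719) km/h.
Magnitude = |(-66.905, -125.719)| = 142.414 km/h.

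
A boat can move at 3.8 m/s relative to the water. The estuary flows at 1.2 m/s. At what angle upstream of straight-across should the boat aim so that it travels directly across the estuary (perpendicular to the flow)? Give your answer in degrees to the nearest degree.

18°

To cancel the current, the upstream component of the boat's velocity must equal the flow: 3.8 sin θ = 1.2.
sin θ = 1.2 / 3.8 = 0.3158.
θ = arcsin(0.3158) = 18.408°.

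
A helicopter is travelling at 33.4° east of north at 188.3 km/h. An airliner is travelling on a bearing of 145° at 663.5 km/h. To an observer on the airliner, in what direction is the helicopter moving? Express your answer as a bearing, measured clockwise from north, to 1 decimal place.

338.4°

Taking east as x and north as y: helicopter velocity = (103.656, 157.202) km/h; airliner velocity = (380.568, -543.507) km/h.
Velocity of helicopter relative to airliner = (103.656, 157.202) − (380.568, -543.507) = (-276.912, 700.709) km/h.
Bearing = atan2(-276.91, 700.71) = 338.44° clockwise from north.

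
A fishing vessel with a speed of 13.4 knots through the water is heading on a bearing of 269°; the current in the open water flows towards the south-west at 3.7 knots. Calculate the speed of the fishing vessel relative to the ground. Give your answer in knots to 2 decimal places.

16.27 knots

Taking east as x and north as y: velocity relative to the water = (-13.398, -0.234) knots; the water relative to ground = (-2.616, -2.616) knots.
Velocity relative to ground = (-13.398, -0.234) + (-2.616, -2.616) = (-16.014, -2.850) knots.
Speed = |(-16.014, -2.850)| = 16.266 knots.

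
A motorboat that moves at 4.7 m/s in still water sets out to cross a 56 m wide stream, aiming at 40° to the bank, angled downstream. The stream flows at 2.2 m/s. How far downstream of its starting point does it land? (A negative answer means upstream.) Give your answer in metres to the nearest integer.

Perpendicular speed = 3.021 m/s; crossing time = 56 / 3.021 = 18.536 s.
Net downstream speed = 5.800 m/s.
Drift = 5.800 × 18.536 = 107.518 m (downstream).

108 m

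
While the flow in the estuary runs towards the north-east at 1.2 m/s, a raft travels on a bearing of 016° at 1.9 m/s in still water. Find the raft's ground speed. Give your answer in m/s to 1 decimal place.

Taking east as x and north as y: velocity relative to the water = (0.524, 1.826) m/s; the water relative to ground = (0.849, 0.849) m/s.
Velocity relative to ground = (0.524, 1.826) + (0.849, 0.849) = (1.372, 2.675) m/s.
Speed = |(1.372, 2.675)| = 3.006 m/s.

3.0 m/s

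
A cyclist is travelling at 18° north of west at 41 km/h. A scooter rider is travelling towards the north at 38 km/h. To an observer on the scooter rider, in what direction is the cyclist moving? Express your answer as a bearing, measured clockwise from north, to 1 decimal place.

237.0°

Taking east as x and north as y: cyclist velocity = (-38.993, 12.670) km/h; scooter rider velocity = (0.000, 38.000) km/h.
Velocity of cyclist relative to scooter rider = (-38.993, 12.670) − (0.000, 38.000) = (-38.993, -25.330) km/h.
Bearing = atan2(-38.99, -25.33) = 236.99° clockwise from north.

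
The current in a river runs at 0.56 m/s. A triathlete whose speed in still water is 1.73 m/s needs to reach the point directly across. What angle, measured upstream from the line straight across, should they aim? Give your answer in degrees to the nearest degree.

19°

To cancel the current, the upstream component of the triathlete's velocity must equal the flow: 1.73 sin θ = 0.56.
sin θ = 0.56 / 1.73 = 0.3237.
θ = arcsin(0.3237) = 18.887°.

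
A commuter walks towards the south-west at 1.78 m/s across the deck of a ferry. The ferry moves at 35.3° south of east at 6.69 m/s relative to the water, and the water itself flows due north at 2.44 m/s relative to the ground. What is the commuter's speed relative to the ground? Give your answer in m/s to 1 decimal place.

5.0 m/s

In east/north components (m/s): commuter relative to ferry = (-1.259, -1.259); ferry relative to water = (5.460, -3.866); water relative to ground = (0.000, 2.440).
Sum = (4.201, -2.685) m/s.
Speed = |(4.201, -2.685)| = 4.986 m/s.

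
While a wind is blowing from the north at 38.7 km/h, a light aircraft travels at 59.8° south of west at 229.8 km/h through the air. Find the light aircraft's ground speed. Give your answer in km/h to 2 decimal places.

263.97 km/h

Taking east as x and north as y: velocity relative to the air = (-115.594, -198.610) km/h; the air relative to ground = (0.000, -38.700) km/h.
Velocity relative to ground = (-115.594, -198.610) + (0.000, -38.700) = (-115.594, -237.310) km/h.
Speed = |(-115.594, -237.310)| = 263.966 km/h.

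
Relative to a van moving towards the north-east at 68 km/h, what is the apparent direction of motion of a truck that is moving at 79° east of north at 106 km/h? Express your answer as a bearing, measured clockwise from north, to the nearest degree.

Taking east as x and north as y: truck velocity = (104.052, 20.226) km/h; van velocity = (48.083, 48.083) km/h.
Velocity of truck relative to van = (104.052, 20.226) − (48.083, 48.083) = (55.969, -27.858) km/h.
Bearing = atan2(55.97, -27.86) = 116.46° clockwise from north.

116°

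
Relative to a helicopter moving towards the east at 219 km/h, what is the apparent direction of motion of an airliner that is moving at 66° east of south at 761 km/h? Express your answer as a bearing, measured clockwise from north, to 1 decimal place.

123.0°

Taking east as x and north as y: airliner velocity = (695.208, -309.527) km/h; helicopter velocity = (219.000, 0.000) km/h.
Velocity of airliner relative to helicopter = (695.208, -309.527) − (219.000, 0.000) = (476.208, -309.527) km/h.
Bearing = atan2(476.21, -309.53) = 123.02° clockwise from north.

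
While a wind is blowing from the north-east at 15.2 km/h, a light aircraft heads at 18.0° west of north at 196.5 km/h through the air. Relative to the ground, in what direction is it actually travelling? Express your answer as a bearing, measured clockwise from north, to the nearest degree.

Taking east as x and north as y: velocity relative to the air = (-60.722, 186.883) km/h; the air relative to ground = (-10.748, -10.748) km/h.
Velocity relative to ground = (-60.722, 186.883) + (-10.748, -10.748) = (-71.470, 176.135) km/h.
Bearing = atan2(-71.47, 176.13) = 337.91° clockwise from north.

338°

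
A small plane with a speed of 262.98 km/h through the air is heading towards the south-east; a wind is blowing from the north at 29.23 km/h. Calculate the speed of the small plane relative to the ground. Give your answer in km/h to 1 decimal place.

Taking east as x and north as y: velocity relative to the air = (185.955, -185.955) km/h; the air relative to ground = (0.000, -29.230) km/h.
Velocity relative to ground = (185.955, -185.955) + (0.000, -29.230) = (185.955, -215.185) km/h.
Speed = |(185.955, -215.185)| = 284.401 km/h.

284.4 km/h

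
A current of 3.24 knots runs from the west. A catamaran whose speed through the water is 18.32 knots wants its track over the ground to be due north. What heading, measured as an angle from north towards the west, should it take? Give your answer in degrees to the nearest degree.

10°

The current pushes perpendicular to the desired track; the heading must have a component into the current equal to 3.24 knots: 18.32 sin θ = 3.24.
sin θ = 0.1769, so θ = 10.187°.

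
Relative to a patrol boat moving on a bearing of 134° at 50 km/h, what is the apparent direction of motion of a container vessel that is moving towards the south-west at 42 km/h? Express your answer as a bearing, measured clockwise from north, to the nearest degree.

274°

Taking east as x and north as y: container vessel velocity = (-29.698, -29.698) km/h; patrol boat velocity = (35.967, -34.733) km/h.
Velocity of container vessel relative to patrol boat = (-29.698, -29.698) − (35.967, -34.733) = (-65.665, 5.034) km/h.
Bearing = atan2(-65.67, 5.03) = 274.38° clockwise from north.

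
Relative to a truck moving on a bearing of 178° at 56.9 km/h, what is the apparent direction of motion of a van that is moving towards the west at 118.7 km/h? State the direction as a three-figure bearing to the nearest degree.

295°

Taking east as x and north as y: van velocity = (-118.700, 0.000) km/h; truck velocity = (1.986, -56.865) km/h.
Velocity of van relative to truck = (-118.700, 0.000) − (1.986, -56.865) = (-120.686, 56.865) km/h.
Bearing = atan2(-120.69, 56.87) = 295.23° clockwise from north.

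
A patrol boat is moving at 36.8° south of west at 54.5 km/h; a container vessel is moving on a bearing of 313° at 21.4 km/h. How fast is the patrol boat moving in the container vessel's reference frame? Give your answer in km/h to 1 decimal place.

54.9 km/h

Taking east as x and north as y: patrol boat velocity = (-43.640, -32.647) km/h; container vessel velocity = (-15.651, 14.595) km/h.
Velocity of patrol boat relative to container vessel = (-43.640, -32.647) − (-15.651, 14.595) = (-27.989, -47.242) km/h.
Magnitude = |(-27.989, -47.242)| = 54.910 km/h.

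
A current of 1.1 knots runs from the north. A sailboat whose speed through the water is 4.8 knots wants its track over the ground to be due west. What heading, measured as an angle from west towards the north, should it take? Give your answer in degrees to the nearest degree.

The current pushes perpendicular to the desired track; the heading must have a component into the current equal to 1.1 knots: 4.8 sin θ = 1.1.
sin θ = 0.2292, so θ = 13.248°.

13°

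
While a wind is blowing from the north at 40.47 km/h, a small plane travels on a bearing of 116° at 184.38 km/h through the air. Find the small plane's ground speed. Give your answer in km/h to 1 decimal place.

Taking east as x and north as y: velocity relative to the air = (165.720, -80.827) km/h; the air relative to ground = (0.000, -40.470) km/h.
Velocity relative to ground = (165.720, -80.827) + (0.000, -40.470) = (165.720, -121.297) km/h.
Speed = |(165.720, -121.297)| = 205.368 km/h.

205.4 km/h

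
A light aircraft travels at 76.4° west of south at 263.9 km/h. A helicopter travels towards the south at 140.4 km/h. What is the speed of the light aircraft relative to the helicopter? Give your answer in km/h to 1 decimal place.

268.2 km/h

Taking east as x and north as y: light aircraft velocity = (-256.501, -62.054) km/h; helicopter velocity = (0.000, -140.400) km/h.
Velocity of light aircraft relative to helicopter = (-256.501, -62.054) − (0.000, -140.400) = (-256.501, 78.346) km/h.
Magnitude = |(-256.501, 78.346)| = 268.199 km/h.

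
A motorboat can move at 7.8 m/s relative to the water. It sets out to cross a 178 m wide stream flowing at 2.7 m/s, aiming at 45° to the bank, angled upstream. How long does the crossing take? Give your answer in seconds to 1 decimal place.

The component of the motorboat's velocity perpendicular to the bank is 7.8 × sin 45° = 5.515 m/s.
Only the cross-stream component determines the crossing time; the current contributes nothing perpendicular to the bank.
Time = 178 / 5.515 = 32.273 s.

32.3 s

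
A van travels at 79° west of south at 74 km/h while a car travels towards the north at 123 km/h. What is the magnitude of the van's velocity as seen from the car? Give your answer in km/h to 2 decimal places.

155.17 km/h

Taking east as x and north as y: van velocity = (-72.640, -14.120) km/h; car velocity = (0.000, 123.000) km/h.
Velocity of van relative to car = (-72.640, -14.120) − (0.000, 123.000) = (-72.640, -137.120) km/h.
Magnitude = |(-72.640, -137.120)| = 155.172 km/h.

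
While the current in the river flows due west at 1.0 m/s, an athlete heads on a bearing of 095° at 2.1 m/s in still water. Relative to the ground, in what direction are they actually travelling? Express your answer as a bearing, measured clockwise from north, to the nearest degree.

100°

Taking east as x and north as y: velocity relative to the water = (2.092, -0.183) m/s; the water relative to ground = (-1.000, 0.000) m/s.
Velocity relative to ground = (2.092, -0.183) + (-1.000, 0.000) = (1.092, -0.183) m/s.
Bearing = atan2(1.09, -0.18) = 99.51° clockwise from north.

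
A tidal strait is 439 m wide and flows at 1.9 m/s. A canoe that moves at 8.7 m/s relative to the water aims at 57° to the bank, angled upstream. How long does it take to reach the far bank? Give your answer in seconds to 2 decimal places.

60.17 s

The component of the canoe's velocity perpendicular to the bank is 8.7 × sin 57° = 7.296 m/s.
The flow acts along the bank and has no component across it.
Time = 439 / 7.296 = 60.166 s.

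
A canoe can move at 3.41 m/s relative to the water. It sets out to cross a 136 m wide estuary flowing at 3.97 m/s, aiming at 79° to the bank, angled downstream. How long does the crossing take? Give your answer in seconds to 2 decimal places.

40.63 s

The component of the canoe's velocity perpendicular to the bank is 3.41 × sin 79° = 3.347 m/s.
The current is parallel to the bank, so it does not affect the crossing time.
Time = 136 / 3.347 = 40.629 s.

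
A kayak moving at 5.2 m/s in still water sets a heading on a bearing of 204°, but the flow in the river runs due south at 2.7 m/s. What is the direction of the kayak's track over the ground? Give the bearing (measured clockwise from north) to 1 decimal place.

Taking east as x and north as y: velocity relative to the water = (-2.115, -4.750) m/s; the water relative to ground = (0.000, -2.700) m/s.
Velocity relative to ground = (-2.115, -4.750) + (0.000, -2.700) = (-2.115, -7.450) m/s.
Bearing = atan2(-2.12, -7.45) = 195.85° clockwise from north.

195.8°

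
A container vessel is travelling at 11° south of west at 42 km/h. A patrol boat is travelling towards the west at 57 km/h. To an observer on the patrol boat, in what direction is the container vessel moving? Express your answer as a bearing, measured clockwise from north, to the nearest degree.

Taking east as x and north as y: container vessel velocity = (-41.228, -8.014) km/h; patrol boat velocity = (-57.000, 0.000) km/h.
Velocity of container vessel relative to patrol boat = (-41.228, -8.014) − (-57.000, 0.000) = (15.772, -8.014) km/h.
Bearing = atan2(15.77, -8.01) = 116.94° clockwise from north.

117°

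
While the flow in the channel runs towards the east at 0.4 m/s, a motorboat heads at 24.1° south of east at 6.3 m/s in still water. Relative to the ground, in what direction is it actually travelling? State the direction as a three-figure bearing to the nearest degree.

Taking east as x and north as y: velocity relative to the water = (5.751, -2.572) m/s; the water relative to ground = (0.400, 0.000) m/s.
Velocity relative to ground = (5.751, -2.572) + (0.400, 0.000) = (6.151, -2.572) m/s.
Bearing = atan2(6.15, -2.57) = 112.70° clockwise from north.

113°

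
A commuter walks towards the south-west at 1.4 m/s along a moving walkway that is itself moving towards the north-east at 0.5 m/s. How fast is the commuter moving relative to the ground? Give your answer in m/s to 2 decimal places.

0.90 m/s

Taking east as x and north as y: moving walkway velocity = (0.354, 0.354) m/s; commuter velocity relative to moving walkway = (-0.990, -0.990) m/s.
Velocity relative to ground = (0.354, 0.354) + (-0.990, -0.990) = (-0.636, -0.636) m/s.
Speed = |(-0.636, -0.636)| = 0.900 m/s.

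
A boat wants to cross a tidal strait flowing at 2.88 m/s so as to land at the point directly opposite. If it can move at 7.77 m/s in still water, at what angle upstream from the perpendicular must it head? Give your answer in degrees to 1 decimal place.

21.8°

To cancel the current, the upstream component of the boat's velocity must equal the flow: 7.77 sin θ = 2.88.
sin θ = 2.88 / 7.77 = 0.3707.
θ = arcsin(0.3707) = 21.756°.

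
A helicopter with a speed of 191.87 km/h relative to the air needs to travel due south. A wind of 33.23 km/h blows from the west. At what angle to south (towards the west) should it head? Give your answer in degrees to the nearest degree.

10°

The wind pushes perpendicular to the desired track; the heading must have a component into the wind equal to 33.23 km/h: 191.87 sin θ = 33.23.
sin θ = 0.1732, so θ = 9.973°.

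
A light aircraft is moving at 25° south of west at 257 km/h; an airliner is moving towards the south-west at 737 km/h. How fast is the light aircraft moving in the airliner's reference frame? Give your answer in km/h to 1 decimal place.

503.2 km/h

Taking east as x and north as y: light aircraft velocity = (-232.921, -108.613) km/h; airliner velocity = (-521.138, -521.138) km/h.
Velocity of light aircraft relative to airliner = (-232.921, -108.613) − (-521.138, -521.138) = (288.217, 412.525) km/h.
Magnitude = |(288.217, 412.525)| = 503.235 km/h.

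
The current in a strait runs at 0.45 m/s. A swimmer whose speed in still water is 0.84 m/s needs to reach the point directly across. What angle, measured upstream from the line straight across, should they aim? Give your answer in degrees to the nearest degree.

32°

To cancel the current, the upstream component of the swimmer's velocity must equal the flow: 0.84 sin θ = 0.45.
sin θ = 0.45 / 0.84 = 0.5357.
θ = arcsin(0.5357) = 32.392°.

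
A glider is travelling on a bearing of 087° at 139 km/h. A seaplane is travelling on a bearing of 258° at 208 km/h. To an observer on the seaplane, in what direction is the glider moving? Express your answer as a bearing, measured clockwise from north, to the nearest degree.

082°

Taking east as x and north as y: glider velocity = (138.810, 7.275) km/h; seaplane velocity = (-203.455, -43.246) km/h.
Velocity of glider relative to seaplane = (138.810, 7.275) − (-203.455, -43.246) = (342.264, 50.520) km/h.
Bearing = atan2(342.26, 50.52) = 81.60° clockwise from north.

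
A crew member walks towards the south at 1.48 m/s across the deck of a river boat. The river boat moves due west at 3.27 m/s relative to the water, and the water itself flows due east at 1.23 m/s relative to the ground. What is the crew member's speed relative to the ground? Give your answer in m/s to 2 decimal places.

In east/north components (m/s): crew member relative to river boat = (0.000, -1.480); river boat relative to water = (-3.270, 0.000); water relative to ground = (1.230, 0.000).
Sum = (-2.040, -1.480) m/s.
Speed = |(-2.040, -1.480)| = 2.520 m/s.

2.52 m/s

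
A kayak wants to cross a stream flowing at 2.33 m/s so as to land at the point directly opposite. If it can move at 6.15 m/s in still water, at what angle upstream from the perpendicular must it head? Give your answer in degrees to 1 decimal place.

22.3°

To cancel the current, the upstream component of the kayak's velocity must equal the flow: 6.15 sin θ = 2.33.
sin θ = 2.33 / 6.15 = 0.3789.
θ = arcsin(0.3789) = 22.263°.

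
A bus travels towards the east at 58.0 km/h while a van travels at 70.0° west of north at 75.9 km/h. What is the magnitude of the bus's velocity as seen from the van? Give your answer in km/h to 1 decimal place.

Taking east as x and north as y: bus velocity = (58.000, 0.000) km/h; van velocity = (-71.323, 25.959) km/h.
Velocity of bus relative to van = (58.000, 0.000) − (-71.323, 25.959) = (129.323, -25.959) km/h.
Magnitude = |(129.323, -25.959)| = 131.902 km/h.

131.9 km/h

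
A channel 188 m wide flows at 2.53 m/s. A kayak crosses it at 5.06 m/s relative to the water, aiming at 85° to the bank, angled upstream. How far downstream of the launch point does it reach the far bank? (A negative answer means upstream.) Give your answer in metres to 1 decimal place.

Perpendicular speed = 5.041 m/s; crossing time = 188 / 5.041 = 37.296 s.
Net downstream speed = 2.089 m/s.
Drift = 2.089 × 37.296 = 77.911 m (downstream).

77.9 m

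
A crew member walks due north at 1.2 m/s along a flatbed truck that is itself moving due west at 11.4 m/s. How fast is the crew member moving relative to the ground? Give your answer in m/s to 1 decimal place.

11.5 m/s

Taking east as x and north as y: flatbed truck velocity = (-11.400, 0.000) m/s; crew member velocity relative to flatbed truck = (0.000, 1.200) m/s.
Velocity relative to ground = (-11.400, 0.000) + (0.000, 1.200) = (-11.400, 1.200) m/s.
Speed = |(-11.400, 1.200)| = 11.463 m/s.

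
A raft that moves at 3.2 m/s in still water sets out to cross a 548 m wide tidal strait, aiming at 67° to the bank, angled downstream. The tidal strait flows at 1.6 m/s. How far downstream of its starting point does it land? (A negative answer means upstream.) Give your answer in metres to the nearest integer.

530 m

Perpendicular speed = 2.946 m/s; crossing time = 548 / 2.946 = 186.039 s.
Net downstream speed = 2.850 m/s.
Drift = 2.850 × 186.039 = 530.275 m (downstream).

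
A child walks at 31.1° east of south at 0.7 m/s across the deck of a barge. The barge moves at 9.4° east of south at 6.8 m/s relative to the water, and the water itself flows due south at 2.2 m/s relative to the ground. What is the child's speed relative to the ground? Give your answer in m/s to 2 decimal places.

9.62 m/s

In east/north components (m/s): child relative to barge = (0.362, -0.599); barge relative to water = (1.111, -6.709); water relative to ground = (0.000, -2.200).
Sum = (1.472, -9.508) m/s.
Speed = |(1.472, -9.508)| = 9.621 m/s.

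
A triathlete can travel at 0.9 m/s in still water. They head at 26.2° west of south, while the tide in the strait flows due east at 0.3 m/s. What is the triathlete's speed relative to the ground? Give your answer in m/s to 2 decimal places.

0.81 m/s

Taking east as x and north as y: velocity relative to the water = (-0.397, -0.808) m/s; the water relative to ground = (0.300, 0.000) m/s.
Velocity relative to ground = (-0.397, -0.808) + (0.300, 0.000) = (-0.097, -0.808) m/s.
Speed = |(-0.097, -0.808)| = 0.813 m/s.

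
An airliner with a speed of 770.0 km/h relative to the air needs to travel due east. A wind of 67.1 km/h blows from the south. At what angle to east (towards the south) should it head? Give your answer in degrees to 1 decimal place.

The wind pushes perpendicular to the desired track; the heading must have a component into the wind equal to 67.1 km/h: 770.0 sin θ = 67.1.
sin θ = 0.0871, so θ = 4.999°.

5.0°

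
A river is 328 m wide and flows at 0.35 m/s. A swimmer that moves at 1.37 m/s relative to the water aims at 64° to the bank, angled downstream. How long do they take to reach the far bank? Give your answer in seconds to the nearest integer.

The component of the swimmer's velocity perpendicular to the bank is 1.37 × sin 64° = 1.231 m/s.
The flow acts along the bank and has no component across it.
Time = 328 / 1.231 = 266.375 s.

266 s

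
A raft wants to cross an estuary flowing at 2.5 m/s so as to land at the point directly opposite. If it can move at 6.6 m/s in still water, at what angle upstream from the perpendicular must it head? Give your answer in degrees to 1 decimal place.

22.3°

To cancel the current, the upstream component of the raft's velocity must equal the flow: 6.6 sin θ = 2.5.
sin θ = 2.5 / 6.6 = 0.3788.
θ = arcsin(0.3788) = 22.259°.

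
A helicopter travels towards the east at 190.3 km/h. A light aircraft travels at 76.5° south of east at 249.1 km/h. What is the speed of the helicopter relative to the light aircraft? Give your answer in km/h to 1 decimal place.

275.9 km/h

Taking east as x and north as y: helicopter velocity = (190.300, 0.000) km/h; light aircraft velocity = (58.151, -242.217) km/h.
Velocity of helicopter relative to light aircraft = (190.300, 0.000) − (58.151, -242.217) = (132.149, 242.217) km/h.
Magnitude = |(132.149, 242.217)| = 275.921 km/h.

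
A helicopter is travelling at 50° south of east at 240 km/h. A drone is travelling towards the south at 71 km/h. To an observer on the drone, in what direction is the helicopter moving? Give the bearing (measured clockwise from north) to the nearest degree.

126°

Taking east as x and north as y: helicopter velocity = (154.269, -183.851) km/h; drone velocity = (0.000, -71.000) km/h.
Velocity of helicopter relative to drone = (154.269, -183.851) − (0.000, -71.000) = (154.269, -112.851) km/h.
Bearing = atan2(154.27, -112.85) = 126.19° clockwise from north.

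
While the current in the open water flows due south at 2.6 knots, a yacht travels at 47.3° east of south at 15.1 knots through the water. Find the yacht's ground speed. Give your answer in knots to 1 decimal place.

17.0 knots

Taking east as x and north as y: velocity relative to the water = (11.097, -10.240) knots; the water relative to ground = (0.000, -2.600) knots.
Velocity relative to ground = (11.097, -10.240) + (0.000, -2.600) = (11.097, -12.840) knots.
Speed = |(11.097, -12.840)| = 16.971 knots.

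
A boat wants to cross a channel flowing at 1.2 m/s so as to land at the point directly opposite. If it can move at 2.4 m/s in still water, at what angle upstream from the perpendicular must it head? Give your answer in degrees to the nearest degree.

To cancel the current, the upstream component of the boat's velocity must equal the flow: 2.4 sin θ = 1.2.
sin θ = 1.2 / 2.4 = 0.5000.
θ = arcsin(0.5000) = 30.000°.

30°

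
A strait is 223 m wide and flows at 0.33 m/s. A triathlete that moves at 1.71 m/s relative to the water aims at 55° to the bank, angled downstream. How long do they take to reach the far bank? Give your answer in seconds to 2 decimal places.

The component of the triathlete's velocity perpendicular to the bank is 1.71 × sin 55° = 1.401 m/s.
The current is parallel to the bank, so it does not affect the crossing time.
Time = 223 / 1.401 = 159.200 s.

159.20 s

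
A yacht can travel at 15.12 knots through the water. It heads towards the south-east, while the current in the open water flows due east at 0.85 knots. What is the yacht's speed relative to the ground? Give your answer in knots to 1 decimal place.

15.7 knots

Taking east as x and north as y: velocity relative to the water = (10.691, -10.691) knots; the water relative to ground = (0.850, 0.000) knots.
Velocity relative to ground = (10.691, -10.691) + (0.850, 0.000) = (11.541, -10.691) knots.
Speed = |(11.541, -10.691)| = 15.733 knots.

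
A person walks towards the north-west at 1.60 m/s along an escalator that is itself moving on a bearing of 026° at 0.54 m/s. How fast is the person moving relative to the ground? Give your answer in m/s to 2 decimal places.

1.85 m/s

Taking east as x and north as y: escalator velocity = (0.237, 0.485) m/s; person velocity relative to escalator = (-1.131, 1.131) m/s.
Velocity relative to ground = (0.237, 0.485) + (-1.131, 1.131) = (-0.895, 1.617) m/s.
Speed = |(-0.895, 1.617)| = 1.848 m/s.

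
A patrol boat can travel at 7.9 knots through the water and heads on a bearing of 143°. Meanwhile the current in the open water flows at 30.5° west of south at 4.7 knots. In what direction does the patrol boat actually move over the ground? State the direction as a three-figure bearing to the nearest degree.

167°

Taking east as x and north as y: velocity relative to the water = (4.754, -6.309) knots; the water relative to ground = (-2.385, -4.050) knots.
Velocity relative to ground = (4.754, -6.309) + (-2.385, -4.050) = (2.369, -10.359) knots.
Bearing = atan2(2.37, -10.36) = 167.12° clockwise from north.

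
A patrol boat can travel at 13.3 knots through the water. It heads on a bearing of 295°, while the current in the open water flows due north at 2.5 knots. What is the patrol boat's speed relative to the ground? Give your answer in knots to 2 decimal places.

14.53 knots

Taking east as x and north as y: velocity relative to the water = (-12.054, 5.621) knots; the water relative to ground = (0.000, 2.500) knots.
Velocity relative to ground = (-12.054, 5.621) + (0.000, 2.500) = (-12.054, 8.121) knots.
Speed = |(-12.054, 8.121)| = 14.534 knots.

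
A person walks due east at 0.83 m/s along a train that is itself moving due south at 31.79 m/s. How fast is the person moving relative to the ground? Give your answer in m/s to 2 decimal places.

Taking east as x and north as y: train velocity = (0.000, -31.790) m/s; person velocity relative to train = (0.830, 0.000) m/s.
Velocity relative to ground = (0.000, -31.790) + (0.830, 0.000) = (0.830, -31.790) m/s.
Speed = |(0.830, -31.790)| = 31.801 m/s.

31.80 m/s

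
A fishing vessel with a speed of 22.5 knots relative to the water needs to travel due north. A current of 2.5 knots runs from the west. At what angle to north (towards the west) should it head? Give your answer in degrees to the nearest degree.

6°

The current pushes perpendicular to the desired track; the heading must have a component into the current equal to 2.5 knots: 22.5 sin θ = 2.5.
sin θ = 0.1111, so θ = 6.379°.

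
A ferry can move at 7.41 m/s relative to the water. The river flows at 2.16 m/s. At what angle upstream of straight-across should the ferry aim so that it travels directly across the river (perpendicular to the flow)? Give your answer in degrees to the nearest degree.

To cancel the current, the upstream component of the ferry's velocity must equal the flow: 7.41 sin θ = 2.16.
sin θ = 2.16 / 7.41 = 0.2915.
θ = arcsin(0.2915) = 16.948°.

17°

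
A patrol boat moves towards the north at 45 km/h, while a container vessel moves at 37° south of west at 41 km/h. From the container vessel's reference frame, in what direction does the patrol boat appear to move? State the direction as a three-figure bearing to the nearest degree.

025°

Taking east as x and north as y: patrol boat velocity = (0.000, 45.000) km/h; container vessel velocity = (-32.744, -24.674) km/h.
Velocity of patrol boat relative to container vessel = (0.000, 45.000) − (-32.744, -24.674) = (32.744, 69.674) km/h.
Bearing = atan2(32.74, 69.67) = 25.17° clockwise from north.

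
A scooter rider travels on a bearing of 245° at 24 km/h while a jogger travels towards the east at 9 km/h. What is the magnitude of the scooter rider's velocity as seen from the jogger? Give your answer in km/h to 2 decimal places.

32.38 km/h

Taking east as x and north as y: scooter rider velocity = (-21.751, -10.143) km/h; jogger velocity = (9.000, 0.000) km/h.
Velocity of scooter rider relative to jogger = (-21.751, -10.143) − (9.000, 0.000) = (-30.751, -10.143) km/h.
Magnitude = |(-30.751, -10.143)| = 32.381 km/h.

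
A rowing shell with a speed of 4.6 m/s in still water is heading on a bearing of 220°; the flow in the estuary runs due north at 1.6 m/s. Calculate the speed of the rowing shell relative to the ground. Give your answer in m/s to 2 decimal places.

3.53 m/s

Taking east as x and north as y: velocity relative to the water = (-2.957, -3.524) m/s; the water relative to ground = (0.000, 1.600) m/s.
Velocity relative to ground = (-2.957, -3.524) + (0.000, 1.600) = (-2.957, -1.924) m/s.
Speed = |(-2.957, -1.924)| = 3.528 m/s.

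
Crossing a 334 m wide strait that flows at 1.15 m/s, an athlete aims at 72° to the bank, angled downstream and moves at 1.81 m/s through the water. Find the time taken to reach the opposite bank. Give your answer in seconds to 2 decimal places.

194.03 s

The component of the athlete's velocity perpendicular to the bank is 1.81 × sin 72° = 1.721 m/s.
The flow acts along the bank and has no component across it.
Time = 334 / 1.721 = 194.027 s.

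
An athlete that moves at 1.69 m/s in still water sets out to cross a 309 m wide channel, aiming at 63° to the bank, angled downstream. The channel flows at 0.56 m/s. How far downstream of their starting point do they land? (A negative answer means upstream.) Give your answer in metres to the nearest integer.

272 m

Perpendicular speed = 1.506 m/s; crossing time = 309 / 1.506 = 205.206 s.
Net downstream speed = 1.327 m/s.
Drift = 1.327 × 205.206 = 272.359 m (downstream).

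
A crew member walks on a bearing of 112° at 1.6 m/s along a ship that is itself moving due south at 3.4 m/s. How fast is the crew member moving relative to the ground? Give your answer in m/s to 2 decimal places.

4.27 m/s

Taking east as x and north as y: ship velocity = (0.000, -3.400) m/s; crew member velocity relative to ship = (1.483, -0.599) m/s.
Velocity relative to ground = (0.000, -3.400) + (1.483, -0.599) = (1.483, -3.999) m/s.
Speed = |(1.483, -3.999)| = 4.266 m/s.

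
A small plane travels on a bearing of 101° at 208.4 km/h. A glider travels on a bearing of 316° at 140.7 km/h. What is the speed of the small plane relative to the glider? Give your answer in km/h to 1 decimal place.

Taking east as x and north as y: small plane velocity = (204.571, -39.765) km/h; glider velocity = (-97.738, 101.211) km/h.
Velocity of small plane relative to glider = (204.571, -39.765) − (-97.738, 101.211) = (302.310, -140.976) km/h.
Magnitude = |(302.310, -140.976)| = 333.564 km/h.

333.6 km/h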